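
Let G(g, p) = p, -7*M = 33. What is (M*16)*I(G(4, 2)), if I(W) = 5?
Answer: -2640/7 ≈ -377.14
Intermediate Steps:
M = -33/7 (M = -⅐*33 = -33/7 ≈ -4.7143)
(M*16)*I(G(4, 2)) = -33/7*16*5 = -528/7*5 = -2640/7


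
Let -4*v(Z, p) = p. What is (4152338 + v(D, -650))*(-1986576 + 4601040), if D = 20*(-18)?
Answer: 10856563067232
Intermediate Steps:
D = -360
v(Z, p) = -p/4
(4152338 + v(D, -650))*(-1986576 + 4601040) = (4152338 - 1/4*(-650))*(-1986576 + 4601040) = (4152338 + 325/2)*2614464 = (8305001/2)*2614464 = 10856563067232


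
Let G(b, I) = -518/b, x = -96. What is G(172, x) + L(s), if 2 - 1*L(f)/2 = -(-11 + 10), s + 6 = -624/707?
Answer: -87/86 ≈ -1.0116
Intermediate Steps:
s = -4866/707 (s = -6 - 624/707 = -4866/707 ≈ -6.8826)
L(f) = 2 (L(f) = 4 - (-2)*(-11 + 10) = 4 - (-2)*(-1) = 4 - 2*1 = 4 - 2 = 2)
G(172, x) + L(s) = -518/172 + 2 = -518*1/172 + 2 = -259/86 + 2 = -87/86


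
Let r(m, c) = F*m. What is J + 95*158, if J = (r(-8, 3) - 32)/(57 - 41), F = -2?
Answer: 15009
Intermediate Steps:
r(m, c) = -2*m
J = -1 (J = (-2*(-8) - 32)/(57 - 41) = (16 - 32)/16 = -16*1/16 = -1)
J + 95*158 = -1 + 95*158 = -1 + 15010 = 15009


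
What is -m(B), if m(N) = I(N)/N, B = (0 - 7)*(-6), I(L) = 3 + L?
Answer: -15/14 ≈ -1.0714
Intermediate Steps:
B = 42 (B = -7*(-6) = 42)
m(N) = (3 + N)/N
-m(B) = -(3 + 42)/42 = -45/42 = -1*15/14 = -15/14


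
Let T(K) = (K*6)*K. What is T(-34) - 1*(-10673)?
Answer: 17609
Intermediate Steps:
T(K) = 6*K² (T(K) = (6*K)*K = 6*K²)
T(-34) - 1*(-10673) = 6*(-34)² - 1*(-10673) = 6*1156 + 10673 = 6936 + 10673 = 17609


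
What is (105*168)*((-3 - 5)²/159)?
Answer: 376320/53 ≈ 7100.4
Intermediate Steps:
(105*168)*((-3 - 5)²/159) = 17640*((-8)²*(1/159)) = 17640*(64*(1/159)) = 17640*(64/159) = 376320/53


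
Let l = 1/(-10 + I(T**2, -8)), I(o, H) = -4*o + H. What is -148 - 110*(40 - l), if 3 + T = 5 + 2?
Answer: -186523/41 ≈ -4549.3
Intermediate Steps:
T = 4 (T = -3 + (5 + 2) = -3 + 7 = 4)
I(o, H) = H - 4*o
l = -1/82 (l = 1/(-10 + (-8 - 4*4**2)) = 1/(-10 + (-8 - 4*16)) = 1/(-10 + (-8 - 64)) = 1/(-10 - 72) = 1/(-82) = -1/82 ≈ -0.012195)
-148 - 110*(40 - l) = -148 - 110*(40 - 1*(-1/82)) = -148 - 110*(40 + 1/82) = -148 - 110*3281/82 = -148 - 180455/41 = -186523/41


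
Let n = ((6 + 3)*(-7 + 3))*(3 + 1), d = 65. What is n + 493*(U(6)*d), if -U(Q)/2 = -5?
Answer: 320306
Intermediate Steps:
U(Q) = 10 (U(Q) = -2*(-5) = 10)
n = -144 (n = (9*(-4))*4 = -36*4 = -144)
n + 493*(U(6)*d) = -144 + 493*(10*65) = -144 + 493*650 = -144 + 320450 = 320306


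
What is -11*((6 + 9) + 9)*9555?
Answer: -2522520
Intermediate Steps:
-11*((6 + 9) + 9)*9555 = -11*(15 + 9)*9555 = -11*24*9555 = -264*9555 = -2522520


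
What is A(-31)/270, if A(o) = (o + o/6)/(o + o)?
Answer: 7/3240 ≈ 0.0021605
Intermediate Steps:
A(o) = 7/12 (A(o) = (o + o*(1/6))/((2*o)) = (o + o/6)*(1/(2*o)) = (7*o/6)*(1/(2*o)) = 7/12)
A(-31)/270 = (7/12)/270 = (7/12)*(1/270) = 7/3240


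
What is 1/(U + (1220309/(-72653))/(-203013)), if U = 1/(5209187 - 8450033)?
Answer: 108391994068734/8934430925 ≈ 12132.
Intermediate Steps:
U = -1/3240846 (U = 1/(-3240846) = -1/3240846 ≈ -3.0856e-7)
1/(U + (1220309/(-72653))/(-203013)) = 1/(-1/3240846 + (1220309/(-72653))/(-203013)) = 1/(-1/3240846 + (1220309*(-1/72653))*(-1/203013)) = 1/(-1/3240846 - 1220309/72653*(-1/203013)) = 1/(-1/3240846 + 1220309/14749503489) = 1/(8934430925/108391994068734) = 108391994068734/8934430925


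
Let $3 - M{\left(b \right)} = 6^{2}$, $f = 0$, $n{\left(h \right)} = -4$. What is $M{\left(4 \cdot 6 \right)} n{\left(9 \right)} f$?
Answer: $0$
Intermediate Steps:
$M{\left(b \right)} = -33$ ($M{\left(b \right)} = 3 - 6^{2} = 3 - 36 = -33$)
$M{\left(4 \cdot 6 \right)} n{\left(9 \right)} f = - 33 \left(\left(-4\right) 0\right) = \left(-33\right) 0 = 0$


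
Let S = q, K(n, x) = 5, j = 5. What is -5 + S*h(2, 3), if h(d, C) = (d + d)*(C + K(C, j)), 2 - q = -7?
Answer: 283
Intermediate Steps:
q = 9 (q = 2 - 1*(-7) = 2 + 7 = 9)
S = 9
h(d, C) = 2*d*(5 + C) (h(d, C) = (d + d)*(C + 5) = (2*d)*(5 + C) = 2*d*(5 + C))
-5 + S*h(2, 3) = -5 + 9*(2*2*(5 + 3)) = -5 + 9*(2*2*8) = -5 + 9*32 = -5 + 288 = 283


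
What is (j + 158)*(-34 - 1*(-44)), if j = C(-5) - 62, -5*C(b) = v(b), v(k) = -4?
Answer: 968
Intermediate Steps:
C(b) = ⅘ (C(b) = -⅕*(-4) = ⅘)
j = -306/5 (j = ⅘ - 62 = -306/5 ≈ -61.200)
(j + 158)*(-34 - 1*(-44)) = (-306/5 + 158)*(-34 - 1*(-44)) = 484*(-34 + 44)/5 = (484/5)*10 = 968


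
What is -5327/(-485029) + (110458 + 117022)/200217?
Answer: 111400952879/97111051293 ≈ 1.1472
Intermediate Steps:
-5327/(-485029) + (110458 + 117022)/200217 = -5327*(-1/485029) + 227480*(1/200217) = 5327/485029 + 227480/200217 = 111400952879/97111051293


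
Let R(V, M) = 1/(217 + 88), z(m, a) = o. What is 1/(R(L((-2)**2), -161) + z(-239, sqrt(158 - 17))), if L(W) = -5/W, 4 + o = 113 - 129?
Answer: -305/6099 ≈ -0.050008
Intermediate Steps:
o = -20 (o = -4 + (113 - 129) = -4 - 16 = -20)
z(m, a) = -20
R(V, M) = 1/305
1/(R(L((-2)**2), -161) + z(-239, sqrt(158 - 17))) = 1/(1/305 - 20) = 1/(-6099/305) = -305/6099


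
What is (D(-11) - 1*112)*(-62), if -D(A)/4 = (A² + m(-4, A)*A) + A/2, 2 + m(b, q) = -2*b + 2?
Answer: 13764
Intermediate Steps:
m(b, q) = -2*b (m(b, q) = -2 + (-2*b + 2) = -2 + (2 - 2*b) = -2*b)
D(A) = -34*A - 4*A² (D(A) = -4*((A² + (-2*(-4))*A) + A/2) = -4*((A² + 8*A) + A*(½)) = -4*((A² + 8*A) + A/2) = -4*(A² + 17*A/2) = -34*A - 4*A²)
(D(-11) - 1*112)*(-62) = (-2*(-11)*(17 + 2*(-11)) - 1*112)*(-62) = (-2*(-11)*(17 - 22) - 112)*(-62) = (-2*(-11)*(-5) - 112)*(-62) = (-110 - 112)*(-62) = -222*(-62) = 13764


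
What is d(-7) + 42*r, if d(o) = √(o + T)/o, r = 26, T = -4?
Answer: 1092 - I*√11/7 ≈ 1092.0 - 0.4738*I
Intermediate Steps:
d(o) = √(-4 + o)/o (d(o) = √(o - 4)/o = √(-4 + o)/o)
d(-7) + 42*r = √(-4 - 7)/(-7) + 42*26 = -I*√11/7 + 1092 = 1092 - I*√11/7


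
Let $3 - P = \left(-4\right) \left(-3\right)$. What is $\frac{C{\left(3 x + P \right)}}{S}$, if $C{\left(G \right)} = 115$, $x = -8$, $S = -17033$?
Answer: $- \frac{115}{17033} \approx -0.0067516$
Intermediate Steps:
$P = -9$ ($P = 3 - \left(-4\right) \left(-3\right) = 3 - 12 = -9$)
$\frac{C{\left(3 x + P \right)}}{S} = \frac{115}{-17033} = 115 \left(- \frac{1}{17033}\right) = - \frac{115}{17033}$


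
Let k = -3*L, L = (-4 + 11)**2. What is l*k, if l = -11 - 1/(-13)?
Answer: 20874/13 ≈ 1605.7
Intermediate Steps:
L = 49 (L = 7**2 = 49)
k = -147 (k = -3*49 = -147)
l = -142/13 (l = -11 - 1*(-1/13) = -11 + 1/13 = -142/13 ≈ -10.923)
l*k = -142/13*(-147) = 20874/13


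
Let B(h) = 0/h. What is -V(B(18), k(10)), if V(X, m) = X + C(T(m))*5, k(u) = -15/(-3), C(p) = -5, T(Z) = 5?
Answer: 25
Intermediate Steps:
B(h) = 0
k(u) = 5 (k(u) = -15*(-⅓) = 5)
V(X, m) = -25 + X (V(X, m) = X - 5*5 = X - 25 = -25 + X)
-V(B(18), k(10)) = -(-25 + 0) = -1*(-25) = 25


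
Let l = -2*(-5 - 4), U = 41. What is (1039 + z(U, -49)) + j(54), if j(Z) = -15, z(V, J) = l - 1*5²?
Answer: 1017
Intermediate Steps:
l = 18 (l = -2*(-9) = 18)
z(V, J) = -7 (z(V, J) = 18 - 1*5² = 18 - 1*25 = 18 - 25 = -7)
(1039 + z(U, -49)) + j(54) = (1039 - 7) - 15 = 1032 - 15 = 1017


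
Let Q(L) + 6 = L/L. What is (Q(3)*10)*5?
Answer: -250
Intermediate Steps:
Q(L) = -5 (Q(L) = -6 + L/L = -6 + 1 = -5)
(Q(3)*10)*5 = -5*10*5 = -50*5 = -250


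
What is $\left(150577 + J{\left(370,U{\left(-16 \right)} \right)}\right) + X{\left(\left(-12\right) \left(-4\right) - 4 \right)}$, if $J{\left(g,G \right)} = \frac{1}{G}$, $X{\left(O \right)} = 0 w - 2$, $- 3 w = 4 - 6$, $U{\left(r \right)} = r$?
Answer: $\frac{2409199}{16} \approx 1.5058 \cdot 10^{5}$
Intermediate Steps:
$w = \frac{2}{3}$ ($w = - \frac{4 - 6}{3} = \left(- \frac{1}{3}\right) \left(-2\right) = \frac{2}{3} \approx 0.66667$)
$X{\left(O \right)} = -2$ ($X{\left(O \right)} = 0 \cdot \frac{2}{3} - 2 = 0 - 2 = -2$)
$\left(150577 + J{\left(370,U{\left(-16 \right)} \right)}\right) + X{\left(\left(-12\right) \left(-4\right) - 4 \right)} = \left(150577 + \frac{1}{-16}\right) - 2 = \left(150577 - \frac{1}{16}\right) - 2 = \frac{2409231}{16} - 2 = \frac{2409199}{16}$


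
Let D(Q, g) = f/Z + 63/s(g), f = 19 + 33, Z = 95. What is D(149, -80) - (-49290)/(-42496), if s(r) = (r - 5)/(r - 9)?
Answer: 2242594741/34315520 ≈ 65.352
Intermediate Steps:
s(r) = (-5 + r)/(-9 + r)
f = 52
D(Q, g) = 52/95 + 63*(-9 + g)/(-5 + g) (D(Q, g) = 52/95 + 63/(((-5 + g)/(-9 + g))) = 52*(1/95) + 63*((-9 + g)/(-5 + g)) = 52/95 + 63*(-9 + g)/(-5 + g))
D(149, -80) - (-49290)/(-42496) = (-54125 + 6037*(-80))/(95*(-5 - 80)) - (-49290)/(-42496) = (1/95)*(-54125 - 482960)/(-85) - (-49290)*(-1)/42496 = (1/95)*(-1/85)*(-537085) - 1*24645/21248 = 107417/1615 - 24645/21248 = 2242594741/34315520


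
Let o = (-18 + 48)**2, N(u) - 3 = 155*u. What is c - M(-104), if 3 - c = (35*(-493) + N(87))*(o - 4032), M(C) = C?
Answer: -11798137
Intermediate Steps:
N(u) = 3 + 155*u
o = 900 (o = 30**2 = 900)
c = -11798241 (c = 3 - (35*(-493) + (3 + 155*87))*(900 - 4032) = 3 - (-17255 + (3 + 13485))*(-3132) = 3 - (-17255 + 13488)*(-3132) = 3 - (-3767)*(-3132) = 3 - 1*11798244 = 3 - 11798244 = -11798241)
c - M(-104) = -11798241 - 1*(-104) = -11798241 + 104 = -11798137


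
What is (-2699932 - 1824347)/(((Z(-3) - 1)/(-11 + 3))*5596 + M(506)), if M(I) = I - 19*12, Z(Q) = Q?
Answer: -4524279/3076 ≈ -1470.8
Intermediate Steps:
M(I) = -228 + I (M(I) = I - 228 = -228 + I)
(-2699932 - 1824347)/(((Z(-3) - 1)/(-11 + 3))*5596 + M(506)) = (-2699932 - 1824347)/(((-3 - 1)/(-11 + 3))*5596 + (-228 + 506)) = -4524279/(-4/(-8)*5596 + 278) = -4524279/(-4*(-⅛)*5596 + 278) = -4524279/((½)*5596 + 278) = -4524279/(2798 + 278) = -4524279/3076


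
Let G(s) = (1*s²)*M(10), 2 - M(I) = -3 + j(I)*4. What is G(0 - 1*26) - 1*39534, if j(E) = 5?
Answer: -49674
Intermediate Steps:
M(I) = -15 (M(I) = 2 - (-3 + 5*4) = 2 - (-3 + 20) = 2 - 1*17 = 2 - 17 = -15)
G(s) = -15*s² (G(s) = (1*s²)*(-15) = s²*(-15) = -15*s²)
G(0 - 1*26) - 1*39534 = -15*(0 - 1*26)² - 1*39534 = -15*(0 - 26)² - 39534 = -15*(-26)² - 39534 = -15*676 - 39534 = -10140 - 39534 = -49674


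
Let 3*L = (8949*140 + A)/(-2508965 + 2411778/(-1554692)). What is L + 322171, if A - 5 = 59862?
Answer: 1885023220414287085/5851005338337 ≈ 3.2217e+5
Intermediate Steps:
A = 59867 (A = 5 + 59862 = 59867)
L = -1020443082542/5851005338337 (L = ((8949*140 + 59867)/(-2508965 + 2411778/(-1554692)))/3 = ((1252860 + 59867)/(-2508965 + 2411778*(-1/1554692)))/3 = (1312727/(-2508965 - 1205889/777346))/3 = (1312727/(-1950335112779/777346))/3 = (1312727*(-777346/1950335112779))/3 = (⅓)*(-1020443082542/1950335112779) = -1020443082542/5851005338337 ≈ -0.17440)
L + 322171 = -1020443082542/5851005338337 + 322171 = 1885023220414287085/5851005338337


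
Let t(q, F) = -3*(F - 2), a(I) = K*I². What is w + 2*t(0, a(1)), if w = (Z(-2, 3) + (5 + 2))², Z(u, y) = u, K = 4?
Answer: 13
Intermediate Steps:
a(I) = 4*I²
w = 25 (w = (-2 + (5 + 2))² = (-2 + 7)² = 5² = 25)
t(q, F) = 6 - 3*F (t(q, F) = -3*(-2 + F) = 6 - 3*F)
w + 2*t(0, a(1)) = 25 + 2*(6 - 12*1²) = 25 + 2*(6 - 12) = 25 + 2*(-6) = 25 - 12 = 13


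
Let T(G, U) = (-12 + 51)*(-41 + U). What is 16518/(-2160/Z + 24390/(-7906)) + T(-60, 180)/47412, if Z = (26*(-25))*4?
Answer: -7452729654461/1017098028 ≈ -7327.4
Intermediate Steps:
Z = -2600 (Z = -650*4 = -2600)
T(G, U) = -1599 + 39*U (T(G, U) = 39*(-41 + U) = -1599 + 39*U)
16518/(-2160/Z + 24390/(-7906)) + T(-60, 180)/47412 = 16518/(-2160/(-2600) + 24390/(-7906)) + (-1599 + 39*180)/47412 = 16518/(-2160*(-1/2600) + 24390*(-1/7906)) + (-1599 + 7020)*(1/47412) = 16518/(54/65 - 12195/3953) + 5421*(1/47412) = 16518/(-579213/256945) + 1807/15804 = 16518*(-256945/579213) + 1807/15804 = -1414739170/193071 + 1807/15804 = -7452729654461/1017098028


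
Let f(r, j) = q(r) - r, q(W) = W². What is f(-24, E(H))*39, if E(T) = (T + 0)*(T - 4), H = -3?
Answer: 23400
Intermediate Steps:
E(T) = T*(-4 + T)
f(r, j) = r² - r
f(-24, E(H))*39 = -24*(-1 - 24)*39 = -24*(-25)*39 = 600*39 = 23400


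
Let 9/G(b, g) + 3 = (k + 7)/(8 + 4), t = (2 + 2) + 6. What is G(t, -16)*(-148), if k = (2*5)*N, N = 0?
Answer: 15984/29 ≈ 551.17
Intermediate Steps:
t = 10 (t = 4 + 6 = 10)
k = 0 (k = (2*5)*0 = 10*0 = 0)
G(b, g) = -108/29 (G(b, g) = 9/(-3 + (0 + 7)/(8 + 4)) = 9/(-3 + 7/12) = 9/(-29/12) = 9*(-12/29) = -108/29)
G(t, -16)*(-148) = -108/29*(-148) = 15984/29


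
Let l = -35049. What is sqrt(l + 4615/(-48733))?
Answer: 2*I*sqrt(20809570094239)/48733 ≈ 187.21*I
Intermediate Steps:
sqrt(l + 4615/(-48733)) = sqrt(-35049 + 4615/(-48733)) = sqrt(-35049 + 4615*(-1/48733)) = sqrt(-35049 - 4615/48733) = sqrt(-1708047532/48733) = 2*I*sqrt(20809570094239)/48733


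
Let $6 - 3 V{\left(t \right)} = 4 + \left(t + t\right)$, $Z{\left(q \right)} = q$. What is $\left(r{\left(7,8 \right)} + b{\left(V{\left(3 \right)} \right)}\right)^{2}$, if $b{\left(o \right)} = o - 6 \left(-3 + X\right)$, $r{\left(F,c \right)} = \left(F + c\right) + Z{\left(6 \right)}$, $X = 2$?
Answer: $\frac{5929}{9} \approx 658.78$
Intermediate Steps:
$V{\left(t \right)} = \frac{2}{3} - \frac{2 t}{3}$ ($V{\left(t \right)} = 2 - \frac{4 + \left(t + t\right)}{3} = 2 - \frac{4 + 2 t}{3} = 2 - \left(\frac{4}{3} + \frac{2 t}{3}\right) = \frac{2}{3} - \frac{2 t}{3}$)
$r{\left(F,c \right)} = 6 + F + c$ ($r{\left(F,c \right)} = \left(F + c\right) + 6 = 6 + F + c$)
$b{\left(o \right)} = 6 + o$ ($b{\left(o \right)} = o - 6 \left(-3 + 2\right) = o - 6 \left(-1\right) = o - -6 = o + 6 = 6 + o$)
$\left(r{\left(7,8 \right)} + b{\left(V{\left(3 \right)} \right)}\right)^{2} = \left(\left(6 + 7 + 8\right) + \left(6 + \left(\frac{2}{3} - 2\right)\right)\right)^{2} = \left(21 + \left(6 + \left(\frac{2}{3} - 2\right)\right)\right)^{2} = \left(21 + \left(6 - \frac{4}{3}\right)\right)^{2} = \left(21 + \frac{14}{3}\right)^{2} = \left(\frac{77}{3}\right)^{2} = \frac{5929}{9}$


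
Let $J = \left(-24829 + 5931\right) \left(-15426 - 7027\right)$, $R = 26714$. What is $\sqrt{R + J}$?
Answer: $2 \sqrt{106085877} \approx 20600.0$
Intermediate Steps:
$J = 424316794$ ($J = \left(-18898\right) \left(-22453\right) = 424316794$)
$\sqrt{R + J} = \sqrt{26714 + 424316794} = \sqrt{424343508} = 2 \sqrt{106085877}$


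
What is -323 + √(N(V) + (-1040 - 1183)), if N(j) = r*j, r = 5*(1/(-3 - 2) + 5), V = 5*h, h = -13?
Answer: -323 + I*√3783 ≈ -323.0 + 61.506*I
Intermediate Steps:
V = -65 (V = 5*(-13) = -65)
r = 24 (r = 5*(1/(-5) + 5) = 5*(-⅕ + 5) = 5*(24/5) = 24)
N(j) = 24*j
-323 + √(N(V) + (-1040 - 1183)) = -323 + √(24*(-65) + (-1040 - 1183)) = -323 + √(-1560 - 2223) = -323 + √(-3783) = -323 + I*√3783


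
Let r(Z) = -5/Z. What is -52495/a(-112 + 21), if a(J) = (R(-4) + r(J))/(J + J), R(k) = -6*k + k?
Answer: 173884438/365 ≈ 4.7640e+5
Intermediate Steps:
R(k) = -5*k
a(J) = (20 - 5/J)/(2*J) (a(J) = (-5*(-4) - 5/J)/(J + J) = (20 - 5/J)/((2*J)) = (20 - 5/J)*(1/(2*J)) = (20 - 5/J)/(2*J))
-52495/a(-112 + 21) = -52495*2*(-112 + 21)²/(5*(-1 + 4*(-112 + 21))) = -52495*16562/(5*(-1 + 4*(-91))) = -52495*16562/(5*(-1 - 364)) = -52495/((5/2)*(1/8281)*(-365)) = -52495/(-1825/16562) = -52495*(-16562/1825) = 173884438/365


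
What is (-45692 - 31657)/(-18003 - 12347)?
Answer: 77349/30350 ≈ 2.5486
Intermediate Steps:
(-45692 - 31657)/(-18003 - 12347) = -77349/(-30350) = -77349*(-1/30350) = 77349/30350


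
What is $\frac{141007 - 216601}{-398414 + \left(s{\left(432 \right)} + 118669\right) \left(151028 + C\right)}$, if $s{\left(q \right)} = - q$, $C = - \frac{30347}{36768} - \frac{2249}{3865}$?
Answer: $- \frac{10742536342080}{2537561881866235321} \approx -4.2334 \cdot 10^{-6}$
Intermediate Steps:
$C = - \frac{199982387}{142108320}$ ($C = \left(-30347\right) \frac{1}{36768} - \frac{2249}{3865} = - \frac{30347}{36768} - \frac{2249}{3865} = - \frac{199982387}{142108320} \approx -1.4073$)
$\frac{141007 - 216601}{-398414 + \left(s{\left(432 \right)} + 118669\right) \left(151028 + C\right)} = \frac{141007 - 216601}{-398414 + \left(\left(-1\right) 432 + 118669\right) \left(151028 - \frac{199982387}{142108320}\right)} = - \frac{75594}{-398414 + \left(-432 + 118669\right) \frac{21462135370573}{142108320}} = - \frac{75594}{-398414 + 118237 \cdot \frac{21462135370573}{142108320}} = - \frac{75594}{-398414 + \frac{2537618499810439801}{142108320}} = - \frac{75594}{\frac{2537561881866235321}{142108320}} = \left(-75594\right) \frac{142108320}{2537561881866235321} = - \frac{10742536342080}{2537561881866235321}$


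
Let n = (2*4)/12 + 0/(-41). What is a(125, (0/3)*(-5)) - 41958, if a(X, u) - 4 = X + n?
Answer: -125485/3 ≈ -41828.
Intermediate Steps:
n = ⅔ (n = 8*(1/12) + 0*(-1/41) = ⅔ + 0 = ⅔ ≈ 0.66667)
a(X, u) = 14/3 + X (a(X, u) = 4 + (X + ⅔) = 4 + (⅔ + X) = 14/3 + X)
a(125, (0/3)*(-5)) - 41958 = (14/3 + 125) - 41958 = 389/3 - 41958 = -125485/3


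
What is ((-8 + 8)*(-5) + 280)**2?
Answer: 78400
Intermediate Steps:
((-8 + 8)*(-5) + 280)**2 = (0*(-5) + 280)**2 = (0 + 280)**2 = 280**2 = 78400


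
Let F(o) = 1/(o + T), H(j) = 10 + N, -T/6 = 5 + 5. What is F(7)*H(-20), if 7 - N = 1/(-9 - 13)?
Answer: -375/1166 ≈ -0.32161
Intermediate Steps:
N = 155/22 (N = 7 - 1/(-9 - 13) = 7 - 1/(-22) = 7 - 1*(-1/22) = 7 + 1/22 = 155/22 ≈ 7.0455)
T = -60 (T = -6*(5 + 5) = -6*10 = -60)
H(j) = 375/22 (H(j) = 10 + 155/22 = 375/22)
F(o) = 1/(-60 + o) (F(o) = 1/(o - 60) = 1/(-60 + o))
F(7)*H(-20) = (375/22)/(-60 + 7) = (375/22)/(-53) = -1/53*375/22 = -375/1166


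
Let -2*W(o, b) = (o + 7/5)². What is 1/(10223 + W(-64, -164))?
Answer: 50/413181 ≈ 0.00012101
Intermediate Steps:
W(o, b) = -(7/5 + o)²/2 (W(o, b) = -(o + 7/5)²/2 = -(7/5 + o)²/2)
1/(10223 + W(-64, -164)) = 1/(10223 - (7 + 5*(-64))²/50) = 1/(10223 - (7 - 320)²/50) = 1/(10223 - 1/50*(-313)²) = 1/(10223 - 1/50*97969) = 1/(10223 - 97969/50) = 1/(413181/50) = 50/413181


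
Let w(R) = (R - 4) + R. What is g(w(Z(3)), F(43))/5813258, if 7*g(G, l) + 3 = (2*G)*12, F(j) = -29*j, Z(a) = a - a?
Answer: -9/3699346 ≈ -2.4329e-6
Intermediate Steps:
Z(a) = 0
w(R) = -4 + 2*R (w(R) = (-4 + R) + R = -4 + 2*R)
g(G, l) = -3/7 + 24*G/7 (g(G, l) = -3/7 + ((2*G)*12)/7 = -3/7 + (24*G)/7 = -3/7 + 24*G/7)
g(w(Z(3)), F(43))/5813258 = (-3/7 + 24*(-4 + 2*0)/7)/5813258 = (-3/7 + 24*(-4 + 0)/7)*(1/5813258) = (-3/7 + (24/7)*(-4))*(1/5813258) = (-3/7 - 96/7)*(1/5813258) = -99/7*1/5813258 = -9/3699346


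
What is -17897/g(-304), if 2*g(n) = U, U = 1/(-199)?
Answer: 7123006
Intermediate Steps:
U = -1/199 ≈ -0.0050251
g(n) = -1/398 (g(n) = (½)*(-1/199) = -1/398)
-17897/g(-304) = -17897/(-1/398) = -17897*(-398) = 7123006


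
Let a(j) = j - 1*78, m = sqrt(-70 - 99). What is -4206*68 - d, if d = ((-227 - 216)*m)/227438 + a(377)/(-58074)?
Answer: -16609628293/58074 + 5759*I/227438 ≈ -2.8601e+5 + 0.025321*I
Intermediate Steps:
m = 13*I (m = sqrt(-169) = 13*I ≈ 13.0*I)
a(j) = -78 + j (a(j) = j - 78 = -78 + j)
d = -299/58074 - 5759*I/227438 (d = ((-227 - 216)*(13*I))/227438 + (-78 + 377)/(-58074) = -5759*I*(1/227438) + 299*(-1/58074) = -5759*I*(1/227438) - 299/58074 = -5759*I/227438 - 299/58074 = -299/58074 - 5759*I/227438 ≈ -0.0051486 - 0.025321*I)
-4206*68 - d = -4206*68 - (-299/58074 - 5759*I/227438) = -286008 + (299/58074 + 5759*I/227438) = -16609628293/58074 + 5759*I/227438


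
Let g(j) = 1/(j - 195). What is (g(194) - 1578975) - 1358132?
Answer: -2937108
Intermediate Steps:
g(j) = 1/(-195 + j)
(g(194) - 1578975) - 1358132 = (1/(-195 + 194) - 1578975) - 1358132 = (1/(-1) - 1578975) - 1358132 = (-1 - 1578975) - 1358132 = -1578976 - 1358132 = -2937108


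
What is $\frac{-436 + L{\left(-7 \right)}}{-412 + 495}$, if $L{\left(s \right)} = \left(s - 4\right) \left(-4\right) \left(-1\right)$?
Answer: $- \frac{480}{83} \approx -5.7831$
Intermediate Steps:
$L{\left(s \right)} = -16 + 4 s$ ($L{\left(s \right)} = \left(s - 4\right) \left(-4\right) \left(-1\right) = \left(-4 + s\right) \left(-4\right) \left(-1\right) = \left(16 - 4 s\right) \left(-1\right) = -16 + 4 s$)
$\frac{-436 + L{\left(-7 \right)}}{-412 + 495} = \frac{-436 + \left(-16 + 4 \left(-7\right)\right)}{-412 + 495} = \frac{-436 - 44}{83} = \left(-436 - 44\right) \frac{1}{83} = \left(-480\right) \frac{1}{83} = - \frac{480}{83}$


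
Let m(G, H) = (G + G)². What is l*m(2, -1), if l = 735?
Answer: 11760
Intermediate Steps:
m(G, H) = 4*G² (m(G, H) = (2*G)² = 4*G²)
l*m(2, -1) = 735*(4*2²) = 735*(4*4) = 735*16 = 11760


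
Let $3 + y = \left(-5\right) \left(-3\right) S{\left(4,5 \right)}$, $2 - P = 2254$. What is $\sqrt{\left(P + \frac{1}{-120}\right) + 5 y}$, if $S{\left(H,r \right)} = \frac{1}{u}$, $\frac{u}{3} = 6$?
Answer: $\frac{i \sqrt{8146230}}{60} \approx 47.569 i$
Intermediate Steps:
$u = 18$ ($u = 3 \cdot 6 = 18$)
$S{\left(H,r \right)} = \frac{1}{18}$
$P = -2252$ ($P = 2 - 2254 = -2252$)
$y = - \frac{13}{6}$ ($y = -3 + \left(-5\right) \left(-3\right) \frac{1}{18} = -3 + 15 \cdot \frac{1}{18} = -3 + \frac{5}{6} = - \frac{13}{6} \approx -2.1667$)
$\sqrt{\left(P + \frac{1}{-120}\right) + 5 y} = \sqrt{\left(-2252 + \frac{1}{-120}\right) + 5 \left(- \frac{13}{6}\right)} = \sqrt{\left(-2252 - \frac{1}{120}\right) - \frac{65}{6}} = \sqrt{- \frac{270241}{120} - \frac{65}{6}} = \sqrt{- \frac{271541}{120}} = \frac{i \sqrt{8146230}}{60}$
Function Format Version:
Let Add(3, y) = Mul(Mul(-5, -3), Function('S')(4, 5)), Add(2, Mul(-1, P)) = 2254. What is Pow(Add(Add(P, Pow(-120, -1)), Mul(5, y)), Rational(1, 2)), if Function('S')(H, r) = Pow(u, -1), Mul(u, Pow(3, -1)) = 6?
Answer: Mul(Rational(1, 60), I, Pow(8146230, Rational(1, 2))) ≈ Mul(47.569, I)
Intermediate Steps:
u = 18 (u = Mul(3, 6) = 18)
Function('S')(H, r) = Rational(1, 18) (Function('S')(H, r) = Pow(18, -1) = Rational(1, 18))
P = -2252 (P = Add(2, Mul(-1, 2254)) = Add(2, -2254) = -2252)
y = Rational(-13, 6) (y = Add(-3, Mul(Mul(-5, -3), Rational(1, 18))) = Add(-3, Mul(15, Rational(1, 18))) = Add(-3, Rational(5, 6)) = Rational(-13, 6) ≈ -2.1667)
Pow(Add(Add(P, Pow(-120, -1)), Mul(5, y)), Rational(1, 2)) = Pow(Add(Add(-2252, Pow(-120, -1)), Mul(5, Rational(-13, 6))), Rational(1, 2)) = Pow(Add(Add(-2252, Rational(-1, 120)), Rational(-65, 6)), Rational(1, 2)) = Pow(Add(Rational(-270241, 120), Rational(-65, 6)), Rational(1, 2)) = Pow(Rational(-271541, 120), Rational(1, 2)) = Mul(Rational(1, 60), I, Pow(8146230, Rational(1, 2)))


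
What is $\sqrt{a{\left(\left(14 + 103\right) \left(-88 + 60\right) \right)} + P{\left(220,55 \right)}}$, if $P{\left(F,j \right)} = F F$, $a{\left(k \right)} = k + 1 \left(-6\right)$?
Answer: $\sqrt{45118} \approx 212.41$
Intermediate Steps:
$a{\left(k \right)} = -6 + k$ ($a{\left(k \right)} = k - 6 = -6 + k$)
$P{\left(F,j \right)} = F^{2}$
$\sqrt{a{\left(\left(14 + 103\right) \left(-88 + 60\right) \right)} + P{\left(220,55 \right)}} = \sqrt{\left(-6 + \left(14 + 103\right) \left(-88 + 60\right)\right) + 220^{2}} = \sqrt{\left(-6 + 117 \left(-28\right)\right) + 48400} = \sqrt{\left(-6 - 3276\right) + 48400} = \sqrt{-3282 + 48400} = \sqrt{45118}$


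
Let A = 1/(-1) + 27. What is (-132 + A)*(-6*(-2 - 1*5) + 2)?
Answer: -4664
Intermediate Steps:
A = 26 (A = -1 + 27 = 26)
(-132 + A)*(-6*(-2 - 1*5) + 2) = (-132 + 26)*(-6*(-2 - 1*5) + 2) = -106*(-6*(-2 - 5) + 2) = -106*(-6*(-7) + 2) = -106*(42 + 2) = -106*44 = -4664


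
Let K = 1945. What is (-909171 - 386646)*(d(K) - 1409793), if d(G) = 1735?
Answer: 1824585493386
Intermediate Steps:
(-909171 - 386646)*(d(K) - 1409793) = (-909171 - 386646)*(1735 - 1409793) = -1295817*(-1408058) = 1824585493386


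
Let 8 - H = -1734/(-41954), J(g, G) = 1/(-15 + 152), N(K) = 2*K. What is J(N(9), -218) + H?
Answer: 22892990/2873849 ≈ 7.9660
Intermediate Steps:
J(g, G) = 1/137
H = 166949/20977 (H = 8 - (-1734)/(-41954) = 8 - (-1734)*(-1)/41954 = 8 - 1*867/20977 = 8 - 867/20977 = 166949/20977 ≈ 7.9587)
J(N(9), -218) + H = 1/137 + 166949/20977 = 22892990/2873849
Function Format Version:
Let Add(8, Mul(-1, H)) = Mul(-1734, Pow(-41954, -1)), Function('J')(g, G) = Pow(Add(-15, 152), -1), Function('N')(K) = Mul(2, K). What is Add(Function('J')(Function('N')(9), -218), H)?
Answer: Rational(22892990, 2873849) ≈ 7.9660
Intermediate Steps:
Function('J')(g, G) = Rational(1, 137) (Function('J')(g, G) = Pow(137, -1) = Rational(1, 137))
H = Rational(166949, 20977) (H = Add(8, Mul(-1, Mul(-1734, Pow(-41954, -1)))) = Add(8, Mul(-1, Mul(-1734, Rational(-1, 41954)))) = Add(8, Mul(-1, Rational(867, 20977))) = Add(8, Rational(-867, 20977)) = Rational(166949, 20977) ≈ 7.9587)
Add(Function('J')(Function('N')(9), -218), H) = Add(Rational(1, 137), Rational(166949, 20977)) = Rational(22892990, 2873849)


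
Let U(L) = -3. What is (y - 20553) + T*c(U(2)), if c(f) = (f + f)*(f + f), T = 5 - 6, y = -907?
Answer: -21496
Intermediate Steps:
T = -1
c(f) = 4*f² (c(f) = (2*f)*(2*f) = 4*f²)
(y - 20553) + T*c(U(2)) = (-907 - 20553) - 4*(-3)² = -21460 - 4*9 = -21460 - 1*36 = -21460 - 36 = -21496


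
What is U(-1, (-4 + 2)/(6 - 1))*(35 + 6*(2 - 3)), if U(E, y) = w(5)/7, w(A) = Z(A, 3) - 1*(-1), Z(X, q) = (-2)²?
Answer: 145/7 ≈ 20.714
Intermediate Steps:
Z(X, q) = 4
w(A) = 5 (w(A) = 4 - 1*(-1) = 4 + 1 = 5)
U(E, y) = 5/7
U(-1, (-4 + 2)/(6 - 1))*(35 + 6*(2 - 3)) = 5*(35 + 6*(2 - 3))/7 = 5*(35 + 6*(-1))/7 = 5*(35 - 6)/7 = (5/7)*29 = 145/7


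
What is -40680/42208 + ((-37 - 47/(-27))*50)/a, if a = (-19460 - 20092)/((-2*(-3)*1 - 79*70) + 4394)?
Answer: -564874570/11004417 ≈ -51.332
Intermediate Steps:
a = 19776/565 (a = -39552/((6*1 - 5530) + 4394) = -39552/((6 - 5530) + 4394) = -39552/(-5524 + 4394) = -39552/(-1130) = -39552*(-1/1130) = 19776/565 ≈ 35.002)
-40680/42208 + ((-37 - 47/(-27))*50)/a = -40680/42208 + ((-37 - 47/(-27))*50)/(19776/565) = -40680*1/42208 + ((-37 - 47*(-1/27))*50)*(565/19776) = -5085/5276 + ((-37 + 47/27)*50)*(565/19776) = -5085/5276 - 952/27*50*(565/19776) = -5085/5276 - 47600/27*565/19776 = -5085/5276 - 1680875/33372 = -564874570/11004417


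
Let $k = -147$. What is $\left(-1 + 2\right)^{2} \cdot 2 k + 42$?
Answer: $-252$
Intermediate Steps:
$\left(-1 + 2\right)^{2} \cdot 2 k + 42 = \left(-1 + 2\right)^{2} \cdot 2 \left(-147\right) + 42 = 1^{2} \cdot 2 \left(-147\right) + 42 = 1 \cdot 2 \left(-147\right) + 42 = 2 \left(-147\right) + 42 = -294 + 42 = -252$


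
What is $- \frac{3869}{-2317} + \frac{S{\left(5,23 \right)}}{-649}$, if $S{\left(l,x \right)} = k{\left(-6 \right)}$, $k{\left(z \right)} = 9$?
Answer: $\frac{2490128}{1503733} \approx 1.656$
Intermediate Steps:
$S{\left(l,x \right)} = 9$
$- \frac{3869}{-2317} + \frac{S{\left(5,23 \right)}}{-649} = - \frac{3869}{-2317} + \frac{9}{-649} = \left(-3869\right) \left(- \frac{1}{2317}\right) + 9 \left(- \frac{1}{649}\right) = \frac{3869}{2317} - \frac{9}{649} = \frac{2490128}{1503733}$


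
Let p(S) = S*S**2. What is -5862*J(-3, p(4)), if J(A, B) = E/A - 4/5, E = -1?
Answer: 13678/5 ≈ 2735.6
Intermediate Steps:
p(S) = S**3
J(A, B) = -4/5 - 1/A (J(A, B) = -1/A - 4/5 = -4/5 - 1/A)
-5862*J(-3, p(4)) = -5862*(-4/5 - 1/(-3)) = -5862*(-4/5 - 1*(-1/3)) = -5862*(-4/5 + 1/3) = -5862*(-7/15) = 13678/5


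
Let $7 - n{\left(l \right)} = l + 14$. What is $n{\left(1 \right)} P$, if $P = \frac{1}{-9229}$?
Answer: $\frac{8}{9229} \approx 0.00086683$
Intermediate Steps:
$n{\left(l \right)} = -7 - l$ ($n{\left(l \right)} = 7 - \left(l + 14\right) = 7 - \left(14 + l\right) = -7 - l$)
$P = - \frac{1}{9229} \approx -0.00010835$
$n{\left(1 \right)} P = \left(-7 - 1\right) \left(- \frac{1}{9229}\right) = \left(-8\right) \left(- \frac{1}{9229}\right) = \frac{8}{9229}$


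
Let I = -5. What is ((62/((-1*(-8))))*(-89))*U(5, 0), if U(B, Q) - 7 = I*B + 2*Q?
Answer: 24831/2 ≈ 12416.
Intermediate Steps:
U(B, Q) = 7 - 5*B + 2*Q (U(B, Q) = 7 + (-5*B + 2*Q) = 7 - 5*B + 2*Q)
((62/((-1*(-8))))*(-89))*U(5, 0) = ((62/((-1*(-8))))*(-89))*(7 - 5*5 + 2*0) = ((62/8)*(-89))*(7 - 25 + 0) = ((62*(⅛))*(-89))*(-18) = ((31/4)*(-89))*(-18) = -2759/4*(-18) = 24831/2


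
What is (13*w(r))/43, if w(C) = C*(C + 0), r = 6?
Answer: 468/43 ≈ 10.884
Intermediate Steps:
w(C) = C² (w(C) = C*C = C²)
(13*w(r))/43 = (13*6²)/43 = (13*36)*(1/43) = 468*(1/43) = 468/43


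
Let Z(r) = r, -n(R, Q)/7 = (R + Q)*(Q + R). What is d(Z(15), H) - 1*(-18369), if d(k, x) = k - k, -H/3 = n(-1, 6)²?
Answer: 18369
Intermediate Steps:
n(R, Q) = -7*(Q + R)² (n(R, Q) = -7*(R + Q)*(Q + R) = -7*(Q + R)*(Q + R) = -7*(Q + R)²)
H = -91875 (H = -3*49*(6 - 1)⁴ = -3*(-7*5²)² = -3*(-7*25)² = -3*(-175)² = -3*30625 = -91875)
d(k, x) = 0
d(Z(15), H) - 1*(-18369) = 0 - 1*(-18369) = 0 + 18369 = 18369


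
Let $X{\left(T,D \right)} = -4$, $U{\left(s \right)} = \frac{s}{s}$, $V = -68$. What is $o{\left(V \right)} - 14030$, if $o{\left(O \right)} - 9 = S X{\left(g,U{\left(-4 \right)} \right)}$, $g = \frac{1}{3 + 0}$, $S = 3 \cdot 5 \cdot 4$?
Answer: $-14261$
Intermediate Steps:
$U{\left(s \right)} = 1$
$S = 60$ ($S = 15 \cdot 4 = 60$)
$g = \frac{1}{3} \approx 0.33333$
$o{\left(O \right)} = -231$ ($o{\left(O \right)} = 9 + 60 \left(-4\right) = 9 - 240 = -231$)
$o{\left(V \right)} - 14030 = -231 - 14030 = -14261$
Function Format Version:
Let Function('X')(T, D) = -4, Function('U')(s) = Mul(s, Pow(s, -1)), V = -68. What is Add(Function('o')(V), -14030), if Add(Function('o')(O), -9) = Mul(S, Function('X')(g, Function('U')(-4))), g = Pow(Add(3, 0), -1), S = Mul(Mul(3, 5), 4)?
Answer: -14261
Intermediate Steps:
Function('U')(s) = 1
S = 60 (S = Mul(15, 4) = 60)
g = Rational(1, 3) (g = Pow(3, -1) = Rational(1, 3) ≈ 0.33333)
Function('o')(O) = -231 (Function('o')(O) = Add(9, Mul(60, -4)) = Add(9, -240) = -231)
Add(Function('o')(V), -14030) = Add(-231, -14030) = -14261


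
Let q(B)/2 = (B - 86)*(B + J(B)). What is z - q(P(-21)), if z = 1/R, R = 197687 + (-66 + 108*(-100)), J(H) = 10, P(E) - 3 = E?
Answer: -310870143/186821 ≈ -1664.0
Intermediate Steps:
P(E) = 3 + E
R = 186821 (R = 197687 + (-66 - 10800) = 197687 - 10866 = 186821)
q(B) = 2*(-86 + B)*(10 + B) (q(B) = 2*((B - 86)*(B + 10)) = 2*((-86 + B)*(10 + B)) = 2*(-86 + B)*(10 + B))
z = 1/186821 ≈ 5.3527e-6
z - q(P(-21)) = 1/186821 - (-1720 - 152*(3 - 21) + 2*(3 - 21)**2) = 1/186821 - (-1720 - 152*(-18) + 2*(-18)**2) = 1/186821 - (-1720 + 2736 + 2*324) = 1/186821 - (-1720 + 2736 + 648) = 1/186821 - 1*1664 = 1/186821 - 1664 = -310870143/186821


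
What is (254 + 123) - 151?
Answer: 226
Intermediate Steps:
(254 + 123) - 151 = 377 - 151 = 226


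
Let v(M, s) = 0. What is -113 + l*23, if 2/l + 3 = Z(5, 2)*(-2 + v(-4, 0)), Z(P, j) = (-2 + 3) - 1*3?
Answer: -67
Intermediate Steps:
Z(P, j) = -2 (Z(P, j) = 1 - 3 = -2)
l = 2 (l = 2/(-3 - 2*(-2 + 0)) = 2/(-3 - 2*(-2)) = 2/(-3 + 4) = 2/1 = 2*1 = 2)
-113 + l*23 = -113 + 2*23 = -113 + 46 = -67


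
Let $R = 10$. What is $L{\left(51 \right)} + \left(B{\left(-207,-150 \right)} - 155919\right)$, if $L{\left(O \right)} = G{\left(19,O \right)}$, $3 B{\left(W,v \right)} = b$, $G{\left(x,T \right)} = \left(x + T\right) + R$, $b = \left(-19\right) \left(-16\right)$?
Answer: $- \frac{467213}{3} \approx -1.5574 \cdot 10^{5}$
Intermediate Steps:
$b = 304$
$G{\left(x,T \right)} = 10 + T + x$ ($G{\left(x,T \right)} = \left(x + T\right) + 10 = \left(T + x\right) + 10 = 10 + T + x$)
$B{\left(W,v \right)} = \frac{304}{3}$ ($B{\left(W,v \right)} = \frac{1}{3} \cdot 304 = \frac{304}{3}$)
$L{\left(O \right)} = 29 + O$ ($L{\left(O \right)} = 10 + O + 19 = 29 + O$)
$L{\left(51 \right)} + \left(B{\left(-207,-150 \right)} - 155919\right) = \left(29 + 51\right) + \left(\frac{304}{3} - 155919\right) = 80 - \frac{467453}{3} = - \frac{467213}{3}$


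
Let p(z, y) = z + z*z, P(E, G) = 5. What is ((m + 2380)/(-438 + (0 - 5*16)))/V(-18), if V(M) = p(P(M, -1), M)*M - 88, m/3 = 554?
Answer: 2021/162652 ≈ 0.012425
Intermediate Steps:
p(z, y) = z + z²
m = 1662 (m = 3*554 = 1662)
V(M) = -88 + 30*M (V(M) = (5*(1 + 5))*M - 88 = (5*6)*M - 88 = 30*M - 88 = -88 + 30*M)
((m + 2380)/(-438 + (0 - 5*16)))/V(-18) = ((1662 + 2380)/(-438 + (0 - 5*16)))/(-88 + 30*(-18)) = (4042/(-438 + (0 - 80)))/(-88 - 540) = (4042/(-438 - 80))/(-628) = (4042/(-518))*(-1/628) = (4042*(-1/518))*(-1/628) = -2021/259*(-1/628) = 2021/162652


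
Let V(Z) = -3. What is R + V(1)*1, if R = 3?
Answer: 0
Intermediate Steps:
R + V(1)*1 = 3 - 3*1 = 3 - 3 = 0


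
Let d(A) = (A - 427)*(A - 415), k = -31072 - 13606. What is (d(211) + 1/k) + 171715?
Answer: 9640574161/44678 ≈ 2.1578e+5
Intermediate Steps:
k = -44678
d(A) = (-427 + A)*(-415 + A)
(d(211) + 1/k) + 171715 = ((177205 + 211**2 - 842*211) + 1/(-44678)) + 171715 = ((177205 + 44521 - 177662) - 1/44678) + 171715 = (44064 - 1/44678) + 171715 = 1968691391/44678 + 171715 = 9640574161/44678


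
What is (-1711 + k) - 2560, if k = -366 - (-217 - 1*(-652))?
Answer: -5072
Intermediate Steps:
k = -801 (k = -366 - (-217 + 652) = -366 - 1*435 = -366 - 435 = -801)
(-1711 + k) - 2560 = (-1711 - 801) - 2560 = -2512 - 2560 = -5072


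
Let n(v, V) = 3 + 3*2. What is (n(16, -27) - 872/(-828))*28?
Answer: 58268/207 ≈ 281.49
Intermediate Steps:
n(v, V) = 9 (n(v, V) = 3 + 6 = 9)
(n(16, -27) - 872/(-828))*28 = (9 - 872/(-828))*28 = (9 - 872*(-1)/828)*28 = (9 - 1*(-218/207))*28 = (9 + 218/207)*28 = (2081/207)*28 = 58268/207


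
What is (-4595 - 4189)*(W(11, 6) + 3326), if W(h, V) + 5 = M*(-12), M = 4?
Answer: -28750032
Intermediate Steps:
W(h, V) = -53 (W(h, V) = -5 + 4*(-12) = -5 - 48 = -53)
(-4595 - 4189)*(W(11, 6) + 3326) = (-4595 - 4189)*(-53 + 3326) = -8784*3273 = -28750032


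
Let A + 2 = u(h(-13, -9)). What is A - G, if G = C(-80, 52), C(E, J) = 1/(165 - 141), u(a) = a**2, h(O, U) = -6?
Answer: 815/24 ≈ 33.958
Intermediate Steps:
A = 34 (A = -2 + (-6)**2 = -2 + 36 = 34)
C(E, J) = 1/24
G = 1/24 ≈ 0.041667
A - G = 34 - 1*1/24 = 34 - 1/24 = 815/24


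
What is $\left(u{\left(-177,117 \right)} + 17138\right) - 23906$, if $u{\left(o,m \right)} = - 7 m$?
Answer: $-7587$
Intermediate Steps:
$\left(u{\left(-177,117 \right)} + 17138\right) - 23906 = \left(\left(-7\right) 117 + 17138\right) - 23906 = \left(-819 + 17138\right) - 23906 = 16319 - 23906 = -7587$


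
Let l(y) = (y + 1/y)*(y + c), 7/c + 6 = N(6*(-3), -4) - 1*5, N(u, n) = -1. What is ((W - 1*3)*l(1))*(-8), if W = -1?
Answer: 80/3 ≈ 26.667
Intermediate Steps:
c = -7/12 (c = 7/(-6 + (-1 - 1*5)) = 7/(-6 + (-1 - 5)) = 7/(-6 - 6) = 7/(-12) = 7*(-1/12) = -7/12 ≈ -0.58333)
l(y) = (-7/12 + y)*(y + 1/y) (l(y) = (y + 1/y)*(y - 7/12) = (y + 1/y)*(-7/12 + y) = (-7/12 + y)*(y + 1/y))
((W - 1*3)*l(1))*(-8) = ((-1 - 1*3)*(1 + 1² - 7/12*1 - 7/12/1))*(-8) = ((-1 - 3)*(1 + 1 - 7/12 - 7/12*1))*(-8) = -4*(1 + 1 - 7/12 - 7/12)*(-8) = -4*⅚*(-8) = -10/3*(-8) = 80/3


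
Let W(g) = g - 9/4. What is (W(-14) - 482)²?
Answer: 3972049/16 ≈ 2.4825e+5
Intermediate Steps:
W(g) = -9/4 + g (W(g) = g - 9*¼ = g - 9/4 = -9/4 + g)
(W(-14) - 482)² = ((-9/4 - 14) - 482)² = (-65/4 - 482)² = (-1993/4)² = 3972049/16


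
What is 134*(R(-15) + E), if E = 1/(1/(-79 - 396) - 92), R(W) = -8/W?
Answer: 15297574/218505 ≈ 70.010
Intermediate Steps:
E = -475/43701 (E = 1/(1/(-475) - 92) = 1/(-1/475 - 92) = 1/(-43701/475) = -475/43701 ≈ -0.010869)
134*(R(-15) + E) = 134*(-8/(-15) - 475/43701) = 134*(-8*(-1/15) - 475/43701) = 134*(8/15 - 475/43701) = 134*(114161/218505) = 15297574/218505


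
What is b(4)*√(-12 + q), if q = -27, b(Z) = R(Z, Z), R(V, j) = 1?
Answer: I*√39 ≈ 6.245*I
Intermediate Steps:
b(Z) = 1
b(4)*√(-12 + q) = 1*√(-12 - 27) = 1*√(-39) = 1*(I*√39) = I*√39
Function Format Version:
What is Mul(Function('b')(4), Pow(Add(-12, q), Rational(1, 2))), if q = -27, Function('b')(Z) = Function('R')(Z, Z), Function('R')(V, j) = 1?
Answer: Mul(I, Pow(39, Rational(1, 2))) ≈ Mul(6.2450, I)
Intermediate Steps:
Function('b')(Z) = 1
Mul(Function('b')(4), Pow(Add(-12, q), Rational(1, 2))) = Mul(1, Pow(Add(-12, -27), Rational(1, 2))) = Mul(1, Pow(-39, Rational(1, 2))) = Mul(1, Mul(I, Pow(39, Rational(1, 2)))) = Mul(I, Pow(39, Rational(1, 2)))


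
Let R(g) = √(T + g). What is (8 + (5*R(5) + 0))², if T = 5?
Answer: 314 + 80*√10 ≈ 566.98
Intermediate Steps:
R(g) = √(5 + g)
(8 + (5*R(5) + 0))² = (8 + (5*√(5 + 5) + 0))² = (8 + (5*√10 + 0))² = (8 + 5*√10)²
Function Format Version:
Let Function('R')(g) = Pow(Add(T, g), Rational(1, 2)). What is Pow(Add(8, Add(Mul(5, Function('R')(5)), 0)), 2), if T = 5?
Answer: Add(314, Mul(80, Pow(10, Rational(1, 2)))) ≈ 566.98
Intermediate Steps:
Function('R')(g) = Pow(Add(5, g), Rational(1, 2))
Pow(Add(8, Add(Mul(5, Function('R')(5)), 0)), 2) = Pow(Add(8, Add(Mul(5, Pow(Add(5, 5), Rational(1, 2))), 0)), 2) = Pow(Add(8, Add(Mul(5, Pow(10, Rational(1, 2))), 0)), 2) = Pow(Add(8, Mul(5, Pow(10, Rational(1, 2)))), 2)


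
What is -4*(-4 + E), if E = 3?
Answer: 4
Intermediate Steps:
-4*(-4 + E) = -4*(-4 + 3) = -4*(-1) = 4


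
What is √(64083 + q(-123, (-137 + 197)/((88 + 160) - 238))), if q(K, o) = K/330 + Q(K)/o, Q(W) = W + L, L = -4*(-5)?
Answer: √1744182165/165 ≈ 253.11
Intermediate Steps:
L = 20
Q(W) = 20 + W (Q(W) = W + 20 = 20 + W)
q(K, o) = K/330 + (20 + K)/o
√(64083 + q(-123, (-137 + 197)/((88 + 160) - 238))) = √(64083 + (20 - 123 + (1/330)*(-123)*((-137 + 197)/((88 + 160) - 238)))/(((-137 + 197)/((88 + 160) - 238)))) = √(64083 + (20 - 123 + (1/330)*(-123)*(60/(248 - 238)))/((60/(248 - 238)))) = √(64083 + (20 - 123 + (1/330)*(-123)*(60/10))/((60/10))) = √(64083 + (20 - 123 + (1/330)*(-123)*(60*(⅒)))/((60*(⅒)))) = √(64083 + (20 - 123 + (1/330)*(-123)*6)/6) = √(64083 + (20 - 123 - 123/55)/6) = √(64083 + (⅙)*(-5788/55)) = √(64083 - 2894/165) = √(10570801/165) = √1744182165/165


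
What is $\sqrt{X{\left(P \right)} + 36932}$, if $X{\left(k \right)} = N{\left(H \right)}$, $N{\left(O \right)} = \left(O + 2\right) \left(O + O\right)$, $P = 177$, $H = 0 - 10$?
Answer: $2 \sqrt{9273} \approx 192.59$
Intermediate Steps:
$H = -10$ ($H = 0 - 10 = -10$)
$N{\left(O \right)} = 2 O \left(2 + O\right)$ ($N{\left(O \right)} = \left(2 + O\right) 2 O = 2 O \left(2 + O\right)$)
$X{\left(k \right)} = 160$ ($X{\left(k \right)} = 2 \left(-10\right) \left(2 - 10\right) = 2 \left(-10\right) \left(-8\right) = 160$)
$\sqrt{X{\left(P \right)} + 36932} = \sqrt{160 + 36932} = \sqrt{37092} = 2 \sqrt{9273}$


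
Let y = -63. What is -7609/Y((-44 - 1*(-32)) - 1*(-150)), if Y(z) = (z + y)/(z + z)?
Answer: -700028/25 ≈ -28001.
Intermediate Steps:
Y(z) = (-63 + z)/(2*z) (Y(z) = (z - 63)/(z + z) = (-63 + z)/((2*z)) = (-63 + z)*(1/(2*z)) = (-63 + z)/(2*z))
-7609/Y((-44 - 1*(-32)) - 1*(-150)) = -7609*2*((-44 - 1*(-32)) - 1*(-150))/(-63 + ((-44 - 1*(-32)) - 1*(-150))) = -7609*2*((-44 + 32) + 150)/(-63 + ((-44 + 32) + 150)) = -7609*2*(-12 + 150)/(-63 + (-12 + 150)) = -7609*276/(-63 + 138) = -7609/((1/2)*(1/138)*75) = -7609/25/92 = -7609*92/25 = -700028/25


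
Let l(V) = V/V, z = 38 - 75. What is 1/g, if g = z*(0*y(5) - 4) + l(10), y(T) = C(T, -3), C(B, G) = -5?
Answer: 1/149 ≈ 0.0067114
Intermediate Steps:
y(T) = -5
z = -37
l(V) = 1
g = 149 (g = -37*(0*(-5) - 4) + 1 = -37*(0 - 4) + 1 = -37*(-4) + 1 = 148 + 1 = 149)
1/g = 1/149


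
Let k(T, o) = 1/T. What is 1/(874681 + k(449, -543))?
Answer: 449/392731770 ≈ 1.1433e-6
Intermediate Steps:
1/(874681 + k(449, -543)) = 1/(874681 + 1/449) = 1/(392731770/449) = 449/392731770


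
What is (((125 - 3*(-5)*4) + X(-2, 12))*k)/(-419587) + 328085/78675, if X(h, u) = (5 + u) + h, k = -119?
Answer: 3986647597/943171635 ≈ 4.2269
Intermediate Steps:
X(h, u) = 5 + h + u
(((125 - 3*(-5)*4) + X(-2, 12))*k)/(-419587) + 328085/78675 = (((125 - 3*(-5)*4) + (5 - 2 + 12))*(-119))/(-419587) + 328085/78675 = (((125 - (-15)*4) + 15)*(-119))*(-1/419587) + 328085*(1/78675) = (((125 - 1*(-60)) + 15)*(-119))*(-1/419587) + 65617/15735 = (((125 + 60) + 15)*(-119))*(-1/419587) + 65617/15735 = ((185 + 15)*(-119))*(-1/419587) + 65617/15735 = (200*(-119))*(-1/419587) + 65617/15735 = -23800*(-1/419587) + 65617/15735 = 3400/59941 + 65617/15735 = 3986647597/943171635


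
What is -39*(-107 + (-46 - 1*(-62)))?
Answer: 3549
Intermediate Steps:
-39*(-107 + (-46 - 1*(-62))) = -39*(-107 + (-46 + 62)) = -39*(-107 + 16) = -39*(-91) = 3549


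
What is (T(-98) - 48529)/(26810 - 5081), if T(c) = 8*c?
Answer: -49313/21729 ≈ -2.2695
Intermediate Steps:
(T(-98) - 48529)/(26810 - 5081) = (8*(-98) - 48529)/(26810 - 5081) = (-784 - 48529)/21729 = -49313*1/21729 = -49313/21729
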